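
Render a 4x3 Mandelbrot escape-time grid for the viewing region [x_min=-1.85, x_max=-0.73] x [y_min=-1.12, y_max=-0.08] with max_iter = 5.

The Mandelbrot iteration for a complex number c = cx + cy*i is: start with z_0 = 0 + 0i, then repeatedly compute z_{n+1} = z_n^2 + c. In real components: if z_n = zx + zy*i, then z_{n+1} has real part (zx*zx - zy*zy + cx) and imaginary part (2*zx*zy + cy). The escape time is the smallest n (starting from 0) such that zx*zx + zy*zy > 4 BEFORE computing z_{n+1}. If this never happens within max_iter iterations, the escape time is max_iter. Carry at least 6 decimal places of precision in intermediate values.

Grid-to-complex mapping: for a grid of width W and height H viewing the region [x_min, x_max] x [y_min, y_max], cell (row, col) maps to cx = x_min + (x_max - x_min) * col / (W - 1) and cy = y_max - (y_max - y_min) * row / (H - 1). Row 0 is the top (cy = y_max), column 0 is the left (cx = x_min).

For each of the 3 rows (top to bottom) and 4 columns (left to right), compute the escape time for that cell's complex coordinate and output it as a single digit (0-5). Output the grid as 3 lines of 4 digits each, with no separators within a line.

Answer: 5555
2345
1233

Derivation:
(row=0, col=0): c = -1.8500 + -0.0800i → escape time 5
(row=0, col=1): c = -1.4767 + -0.0800i → escape time 5
(row=0, col=2): c = -1.1033 + -0.0800i → escape time 5
(row=0, col=3): c = -0.7300 + -0.0800i → escape time 5
(row=1, col=0): c = -1.8500 + -0.6000i → escape time 2
(row=1, col=1): c = -1.4767 + -0.6000i → escape time 3
(row=1, col=2): c = -1.1033 + -0.6000i → escape time 4
(row=1, col=3): c = -0.7300 + -0.6000i → escape time 5
(row=2, col=0): c = -1.8500 + -1.1200i → escape time 1
(row=2, col=1): c = -1.4767 + -1.1200i → escape time 2
(row=2, col=2): c = -1.1033 + -1.1200i → escape time 3
(row=2, col=3): c = -0.7300 + -1.1200i → escape time 3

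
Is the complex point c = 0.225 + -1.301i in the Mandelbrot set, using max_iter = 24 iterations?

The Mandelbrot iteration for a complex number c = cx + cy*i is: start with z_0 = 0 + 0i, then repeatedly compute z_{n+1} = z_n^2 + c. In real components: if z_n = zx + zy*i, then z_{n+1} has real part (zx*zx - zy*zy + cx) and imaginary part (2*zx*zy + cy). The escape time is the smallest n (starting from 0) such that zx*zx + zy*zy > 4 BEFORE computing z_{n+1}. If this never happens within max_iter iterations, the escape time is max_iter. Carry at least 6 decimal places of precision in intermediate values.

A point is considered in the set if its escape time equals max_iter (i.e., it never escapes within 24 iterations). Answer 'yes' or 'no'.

z_0 = 0 + 0i, c = 0.2250 + -1.3010i
Iter 1: z = 0.2250 + -1.3010i, |z|^2 = 1.7432
Iter 2: z = -1.4170 + -1.8864i, |z|^2 = 5.5665
Escaped at iteration 2

Answer: no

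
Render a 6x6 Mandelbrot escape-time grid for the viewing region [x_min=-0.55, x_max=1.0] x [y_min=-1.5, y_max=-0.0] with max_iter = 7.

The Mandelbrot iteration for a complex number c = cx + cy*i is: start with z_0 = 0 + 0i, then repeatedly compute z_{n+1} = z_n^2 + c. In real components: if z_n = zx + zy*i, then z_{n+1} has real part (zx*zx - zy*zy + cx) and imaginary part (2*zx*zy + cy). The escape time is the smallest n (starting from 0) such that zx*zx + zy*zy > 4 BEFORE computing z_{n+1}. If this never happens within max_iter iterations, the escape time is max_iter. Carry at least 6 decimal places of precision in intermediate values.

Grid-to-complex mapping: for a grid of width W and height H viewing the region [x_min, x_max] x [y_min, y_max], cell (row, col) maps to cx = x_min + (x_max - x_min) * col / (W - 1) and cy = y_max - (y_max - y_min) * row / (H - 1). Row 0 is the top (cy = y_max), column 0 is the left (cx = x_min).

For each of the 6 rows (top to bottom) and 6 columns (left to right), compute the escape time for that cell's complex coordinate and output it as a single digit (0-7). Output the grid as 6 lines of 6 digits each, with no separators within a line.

(row=0, col=0): c = -0.5500 + -0.0000i → escape time 7
(row=0, col=1): c = -0.2400 + -0.0000i → escape time 7
(row=0, col=2): c = 0.0700 + -0.0000i → escape time 7
(row=0, col=3): c = 0.3800 + -0.0000i → escape time 7
(row=0, col=4): c = 0.6900 + -0.0000i → escape time 3
(row=0, col=5): c = 1.0000 + -0.0000i → escape time 3
(row=1, col=0): c = -0.5500 + -0.3000i → escape time 7
(row=1, col=1): c = -0.2400 + -0.3000i → escape time 7
(row=1, col=2): c = 0.0700 + -0.3000i → escape time 7
(row=1, col=3): c = 0.3800 + -0.3000i → escape time 7
(row=1, col=4): c = 0.6900 + -0.3000i → escape time 3
(row=1, col=5): c = 1.0000 + -0.3000i → escape time 2
(row=2, col=0): c = -0.5500 + -0.6000i → escape time 7
(row=2, col=1): c = -0.2400 + -0.6000i → escape time 7
(row=2, col=2): c = 0.0700 + -0.6000i → escape time 7
(row=2, col=3): c = 0.3800 + -0.6000i → escape time 7
(row=2, col=4): c = 0.6900 + -0.6000i → escape time 3
(row=2, col=5): c = 1.0000 + -0.6000i → escape time 2
(row=3, col=0): c = -0.5500 + -0.9000i → escape time 4
(row=3, col=1): c = -0.2400 + -0.9000i → escape time 7
(row=3, col=2): c = 0.0700 + -0.9000i → escape time 5
(row=3, col=3): c = 0.3800 + -0.9000i → escape time 3
(row=3, col=4): c = 0.6900 + -0.9000i → escape time 2
(row=3, col=5): c = 1.0000 + -0.9000i → escape time 2
(row=4, col=0): c = -0.5500 + -1.2000i → escape time 3
(row=4, col=1): c = -0.2400 + -1.2000i → escape time 3
(row=4, col=2): c = 0.0700 + -1.2000i → escape time 3
(row=4, col=3): c = 0.3800 + -1.2000i → escape time 2
(row=4, col=4): c = 0.6900 + -1.2000i → escape time 2
(row=4, col=5): c = 1.0000 + -1.2000i → escape time 2
(row=5, col=0): c = -0.5500 + -1.5000i → escape time 2
(row=5, col=1): c = -0.2400 + -1.5000i → escape time 2
(row=5, col=2): c = 0.0700 + -1.5000i → escape time 2
(row=5, col=3): c = 0.3800 + -1.5000i → escape time 2
(row=5, col=4): c = 0.6900 + -1.5000i → escape time 2
(row=5, col=5): c = 1.0000 + -1.5000i → escape time 2

Answer: 777733
777732
777732
475322
333222
222222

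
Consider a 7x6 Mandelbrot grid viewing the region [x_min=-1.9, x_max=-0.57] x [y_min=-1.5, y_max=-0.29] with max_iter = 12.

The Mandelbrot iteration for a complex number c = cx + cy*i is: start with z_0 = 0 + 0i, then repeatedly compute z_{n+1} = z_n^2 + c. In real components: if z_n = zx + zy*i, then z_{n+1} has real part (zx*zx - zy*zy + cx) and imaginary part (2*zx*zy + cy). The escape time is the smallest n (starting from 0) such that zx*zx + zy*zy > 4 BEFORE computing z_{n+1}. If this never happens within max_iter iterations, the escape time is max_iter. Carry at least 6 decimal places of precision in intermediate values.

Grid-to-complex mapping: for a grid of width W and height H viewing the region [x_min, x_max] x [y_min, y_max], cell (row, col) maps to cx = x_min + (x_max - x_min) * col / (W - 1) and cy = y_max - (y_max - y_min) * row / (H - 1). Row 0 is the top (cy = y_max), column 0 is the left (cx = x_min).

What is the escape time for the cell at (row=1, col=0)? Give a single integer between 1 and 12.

z_0 = 0 + 0i, c = -1.9000 + -0.5320i
Iter 1: z = -1.9000 + -0.5320i, |z|^2 = 3.8930
Iter 2: z = 1.4270 + 1.4896i, |z|^2 = 4.2552
Escaped at iteration 2

Answer: 2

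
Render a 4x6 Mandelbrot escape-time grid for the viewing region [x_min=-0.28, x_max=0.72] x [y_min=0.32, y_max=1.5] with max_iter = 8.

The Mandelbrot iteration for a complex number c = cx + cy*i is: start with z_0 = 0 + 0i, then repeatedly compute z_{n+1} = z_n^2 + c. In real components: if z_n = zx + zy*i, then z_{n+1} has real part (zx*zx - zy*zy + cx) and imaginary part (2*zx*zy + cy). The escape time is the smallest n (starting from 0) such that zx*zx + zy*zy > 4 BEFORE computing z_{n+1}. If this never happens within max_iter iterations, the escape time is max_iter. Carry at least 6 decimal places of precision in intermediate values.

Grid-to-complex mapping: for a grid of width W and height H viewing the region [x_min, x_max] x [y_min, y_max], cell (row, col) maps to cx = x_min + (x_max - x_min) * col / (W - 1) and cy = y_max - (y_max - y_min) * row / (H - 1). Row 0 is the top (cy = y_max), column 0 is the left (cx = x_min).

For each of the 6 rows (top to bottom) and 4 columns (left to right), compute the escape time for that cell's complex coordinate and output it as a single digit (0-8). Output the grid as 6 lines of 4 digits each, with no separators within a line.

(row=0, col=0): c = -0.2800 + 1.5000i → escape time 2
(row=0, col=1): c = 0.0533 + 1.5000i → escape time 2
(row=0, col=2): c = 0.3867 + 1.5000i → escape time 2
(row=0, col=3): c = 0.7200 + 1.5000i → escape time 2
(row=1, col=0): c = -0.2800 + 1.2640i → escape time 3
(row=1, col=1): c = 0.0533 + 1.2640i → escape time 2
(row=1, col=2): c = 0.3867 + 1.2640i → escape time 2
(row=1, col=3): c = 0.7200 + 1.2640i → escape time 2
(row=2, col=0): c = -0.2800 + 1.0280i → escape time 5
(row=2, col=1): c = 0.0533 + 1.0280i → escape time 4
(row=2, col=2): c = 0.3867 + 1.0280i → escape time 3
(row=2, col=3): c = 0.7200 + 1.0280i → escape time 2
(row=3, col=0): c = -0.2800 + 0.7920i → escape time 8
(row=3, col=1): c = 0.0533 + 0.7920i → escape time 8
(row=3, col=2): c = 0.3867 + 0.7920i → escape time 4
(row=3, col=3): c = 0.7200 + 0.7920i → escape time 2
(row=4, col=0): c = -0.2800 + 0.5560i → escape time 8
(row=4, col=1): c = 0.0533 + 0.5560i → escape time 8
(row=4, col=2): c = 0.3867 + 0.5560i → escape time 8
(row=4, col=3): c = 0.7200 + 0.5560i → escape time 3
(row=5, col=0): c = -0.2800 + 0.3200i → escape time 8
(row=5, col=1): c = 0.0533 + 0.3200i → escape time 8
(row=5, col=2): c = 0.3867 + 0.3200i → escape time 8
(row=5, col=3): c = 0.7200 + 0.3200i → escape time 3

Answer: 2222
3222
5432
8842
8883
8883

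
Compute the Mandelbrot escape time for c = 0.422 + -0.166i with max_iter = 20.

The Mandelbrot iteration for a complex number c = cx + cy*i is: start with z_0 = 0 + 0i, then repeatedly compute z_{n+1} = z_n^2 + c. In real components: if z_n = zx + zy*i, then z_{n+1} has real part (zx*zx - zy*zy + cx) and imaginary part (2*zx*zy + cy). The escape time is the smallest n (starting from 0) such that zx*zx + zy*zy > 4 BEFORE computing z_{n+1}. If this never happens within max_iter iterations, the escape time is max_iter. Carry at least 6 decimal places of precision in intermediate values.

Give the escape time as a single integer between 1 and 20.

Answer: 9

Derivation:
z_0 = 0 + 0i, c = 0.4220 + -0.1660i
Iter 1: z = 0.4220 + -0.1660i, |z|^2 = 0.2056
Iter 2: z = 0.5725 + -0.3061i, |z|^2 = 0.4215
Iter 3: z = 0.6561 + -0.5165i, |z|^2 = 0.6972
Iter 4: z = 0.5857 + -0.8437i, |z|^2 = 1.0549
Iter 5: z = 0.0531 + -1.1543i, |z|^2 = 1.3353
Iter 6: z = -0.9076 + -0.2886i, |z|^2 = 0.9071
Iter 7: z = 1.1625 + 0.3579i, |z|^2 = 1.4795
Iter 8: z = 1.6454 + 0.6661i, |z|^2 = 3.1509
Iter 9: z = 2.6856 + 2.0259i, |z|^2 = 11.3167
Escaped at iteration 9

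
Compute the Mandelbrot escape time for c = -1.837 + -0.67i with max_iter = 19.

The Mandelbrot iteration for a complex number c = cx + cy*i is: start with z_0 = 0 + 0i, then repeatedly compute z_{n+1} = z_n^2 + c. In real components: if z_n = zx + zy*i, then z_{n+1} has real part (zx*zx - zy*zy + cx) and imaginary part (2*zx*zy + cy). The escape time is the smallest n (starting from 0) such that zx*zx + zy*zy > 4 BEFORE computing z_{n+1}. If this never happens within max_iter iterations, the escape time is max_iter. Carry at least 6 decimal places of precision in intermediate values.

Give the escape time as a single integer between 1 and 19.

z_0 = 0 + 0i, c = -1.8370 + -0.6700i
Iter 1: z = -1.8370 + -0.6700i, |z|^2 = 3.8235
Iter 2: z = 1.0887 + 1.7916i, |z|^2 = 4.3950
Escaped at iteration 2

Answer: 2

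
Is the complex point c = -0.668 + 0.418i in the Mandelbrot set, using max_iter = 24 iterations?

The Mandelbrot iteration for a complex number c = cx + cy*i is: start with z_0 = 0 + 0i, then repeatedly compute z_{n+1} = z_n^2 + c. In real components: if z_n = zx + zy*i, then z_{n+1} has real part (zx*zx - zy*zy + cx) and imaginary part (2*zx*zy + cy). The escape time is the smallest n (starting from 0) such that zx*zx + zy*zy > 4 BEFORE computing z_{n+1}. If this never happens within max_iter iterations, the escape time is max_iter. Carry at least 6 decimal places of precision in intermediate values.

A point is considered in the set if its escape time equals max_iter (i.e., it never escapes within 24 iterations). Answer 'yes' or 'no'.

z_0 = 0 + 0i, c = -0.6680 + 0.4180i
Iter 1: z = -0.6680 + 0.4180i, |z|^2 = 0.6209
Iter 2: z = -0.3965 + -0.1404i, |z|^2 = 0.1769
Iter 3: z = -0.5305 + 0.5294i, |z|^2 = 0.5617
Iter 4: z = -0.6668 + -0.1437i, |z|^2 = 0.4653
Iter 5: z = -0.2440 + 0.6096i, |z|^2 = 0.4312
Iter 6: z = -0.9801 + 0.1205i, |z|^2 = 0.9751
Iter 7: z = 0.2780 + 0.1819i, |z|^2 = 0.1104
Iter 8: z = -0.6238 + 0.5191i, |z|^2 = 0.6586
Iter 9: z = -0.5484 + -0.2296i, |z|^2 = 0.3535
Iter 10: z = -0.4200 + 0.6699i, |z|^2 = 0.6251
Iter 11: z = -0.9403 + -0.1447i, |z|^2 = 0.9051
Iter 12: z = 0.1953 + 0.6900i, |z|^2 = 0.5143
Iter 13: z = -1.1060 + 0.6875i, |z|^2 = 1.6960
Iter 14: z = 0.0826 + -1.1028i, |z|^2 = 1.2230
Iter 15: z = -1.8773 + 0.2357i, |z|^2 = 3.5800
Iter 16: z = 2.8008 + -0.4671i, |z|^2 = 8.0628
Escaped at iteration 16

Answer: no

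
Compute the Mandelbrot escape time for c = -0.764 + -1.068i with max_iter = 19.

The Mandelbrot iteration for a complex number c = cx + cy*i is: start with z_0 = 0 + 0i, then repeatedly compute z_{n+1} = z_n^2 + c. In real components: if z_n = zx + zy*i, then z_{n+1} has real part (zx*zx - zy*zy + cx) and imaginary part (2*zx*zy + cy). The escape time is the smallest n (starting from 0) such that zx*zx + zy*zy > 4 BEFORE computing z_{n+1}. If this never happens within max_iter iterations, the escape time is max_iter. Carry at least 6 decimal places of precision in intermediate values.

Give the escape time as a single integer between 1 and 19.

Answer: 3

Derivation:
z_0 = 0 + 0i, c = -0.7640 + -1.0680i
Iter 1: z = -0.7640 + -1.0680i, |z|^2 = 1.7243
Iter 2: z = -1.3209 + 0.5639i, |z|^2 = 2.0628
Iter 3: z = 0.6629 + -2.5578i, |z|^2 = 6.9815
Escaped at iteration 3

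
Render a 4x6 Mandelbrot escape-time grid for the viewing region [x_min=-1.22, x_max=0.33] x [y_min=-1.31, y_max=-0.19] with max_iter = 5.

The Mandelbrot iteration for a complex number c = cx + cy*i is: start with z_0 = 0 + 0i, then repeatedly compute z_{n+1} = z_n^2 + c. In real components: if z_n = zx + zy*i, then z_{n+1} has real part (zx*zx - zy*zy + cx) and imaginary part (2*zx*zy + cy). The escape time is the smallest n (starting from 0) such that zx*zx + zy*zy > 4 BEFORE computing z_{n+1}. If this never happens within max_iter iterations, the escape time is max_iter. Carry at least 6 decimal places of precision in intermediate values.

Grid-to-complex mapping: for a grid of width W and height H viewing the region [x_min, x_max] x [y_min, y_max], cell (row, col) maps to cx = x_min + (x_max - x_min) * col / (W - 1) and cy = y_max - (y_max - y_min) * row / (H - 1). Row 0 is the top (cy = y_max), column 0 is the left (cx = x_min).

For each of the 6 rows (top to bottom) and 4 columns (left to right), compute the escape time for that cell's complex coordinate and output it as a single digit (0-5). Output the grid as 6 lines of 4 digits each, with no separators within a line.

(row=0, col=0): c = -1.2200 + -0.1900i → escape time 5
(row=0, col=1): c = -0.7033 + -0.1900i → escape time 5
(row=0, col=2): c = -0.1867 + -0.1900i → escape time 5
(row=0, col=3): c = 0.3300 + -0.1900i → escape time 5
(row=1, col=0): c = -1.2200 + -0.4140i → escape time 5
(row=1, col=1): c = -0.7033 + -0.4140i → escape time 5
(row=1, col=2): c = -0.1867 + -0.4140i → escape time 5
(row=1, col=3): c = 0.3300 + -0.4140i → escape time 5
(row=2, col=0): c = -1.2200 + -0.6380i → escape time 3
(row=2, col=1): c = -0.7033 + -0.6380i → escape time 5
(row=2, col=2): c = -0.1867 + -0.6380i → escape time 5
(row=2, col=3): c = 0.3300 + -0.6380i → escape time 5
(row=3, col=0): c = -1.2200 + -0.8620i → escape time 3
(row=3, col=1): c = -0.7033 + -0.8620i → escape time 4
(row=3, col=2): c = -0.1867 + -0.8620i → escape time 5
(row=3, col=3): c = 0.3300 + -0.8620i → escape time 4
(row=4, col=0): c = -1.2200 + -1.0860i → escape time 3
(row=4, col=1): c = -0.7033 + -1.0860i → escape time 3
(row=4, col=2): c = -0.1867 + -1.0860i → escape time 5
(row=4, col=3): c = 0.3300 + -1.0860i → escape time 3
(row=5, col=0): c = -1.2200 + -1.3100i → escape time 2
(row=5, col=1): c = -0.7033 + -1.3100i → escape time 3
(row=5, col=2): c = -0.1867 + -1.3100i → escape time 2
(row=5, col=3): c = 0.3300 + -1.3100i → escape time 2

Answer: 5555
5555
3555
3454
3353
2322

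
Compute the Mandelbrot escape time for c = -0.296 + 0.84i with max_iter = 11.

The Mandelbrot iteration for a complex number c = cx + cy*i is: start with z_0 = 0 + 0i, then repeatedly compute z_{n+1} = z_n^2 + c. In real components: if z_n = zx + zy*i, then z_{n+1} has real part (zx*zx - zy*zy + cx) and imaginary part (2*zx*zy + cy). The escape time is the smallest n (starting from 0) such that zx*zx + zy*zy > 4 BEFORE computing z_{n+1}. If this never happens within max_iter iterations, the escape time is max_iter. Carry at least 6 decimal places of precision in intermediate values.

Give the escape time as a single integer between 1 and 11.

z_0 = 0 + 0i, c = -0.2960 + 0.8400i
Iter 1: z = -0.2960 + 0.8400i, |z|^2 = 0.7932
Iter 2: z = -0.9140 + 0.3427i, |z|^2 = 0.9528
Iter 3: z = 0.4219 + 0.2135i, |z|^2 = 0.2236
Iter 4: z = -0.1636 + 1.0202i, |z|^2 = 1.0675
Iter 5: z = -1.3100 + 0.5062i, |z|^2 = 1.9723
Iter 6: z = 1.1638 + -0.4863i, |z|^2 = 1.5909
Iter 7: z = 0.8219 + -0.2920i, |z|^2 = 0.7608
Iter 8: z = 0.2943 + 0.3600i, |z|^2 = 0.2162
Iter 9: z = -0.3390 + 1.0519i, |z|^2 = 1.2215
Iter 10: z = -1.2876 + 0.1268i, |z|^2 = 1.6740

Answer: 11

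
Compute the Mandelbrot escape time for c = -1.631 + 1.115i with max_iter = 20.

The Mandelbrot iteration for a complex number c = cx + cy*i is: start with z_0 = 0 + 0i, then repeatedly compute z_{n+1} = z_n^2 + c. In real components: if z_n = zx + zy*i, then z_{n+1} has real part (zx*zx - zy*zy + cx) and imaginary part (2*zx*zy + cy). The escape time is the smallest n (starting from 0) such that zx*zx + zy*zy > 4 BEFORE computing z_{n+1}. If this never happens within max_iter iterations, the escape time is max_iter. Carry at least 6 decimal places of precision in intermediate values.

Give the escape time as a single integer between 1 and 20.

z_0 = 0 + 0i, c = -1.6310 + 1.1150i
Iter 1: z = -1.6310 + 1.1150i, |z|^2 = 3.9034
Iter 2: z = -0.2141 + -2.5221i, |z|^2 = 6.4070
Escaped at iteration 2

Answer: 2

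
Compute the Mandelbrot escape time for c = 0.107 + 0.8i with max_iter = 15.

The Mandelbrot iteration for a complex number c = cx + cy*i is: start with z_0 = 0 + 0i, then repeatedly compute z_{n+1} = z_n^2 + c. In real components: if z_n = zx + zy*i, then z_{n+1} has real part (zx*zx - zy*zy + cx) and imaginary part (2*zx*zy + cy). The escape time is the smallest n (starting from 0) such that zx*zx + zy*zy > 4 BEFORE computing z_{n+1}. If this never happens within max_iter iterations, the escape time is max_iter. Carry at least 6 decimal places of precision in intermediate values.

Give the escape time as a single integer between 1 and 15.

z_0 = 0 + 0i, c = 0.1070 + 0.8000i
Iter 1: z = 0.1070 + 0.8000i, |z|^2 = 0.6514
Iter 2: z = -0.5216 + 0.9712i, |z|^2 = 1.2152
Iter 3: z = -0.5642 + -0.2131i, |z|^2 = 0.3637
Iter 4: z = 0.3799 + 1.0404i, |z|^2 = 1.2268
Iter 5: z = -0.8311 + 1.5906i, |z|^2 = 3.2208
Iter 6: z = -1.7322 + -1.8440i, |z|^2 = 6.4009
Escaped at iteration 6

Answer: 6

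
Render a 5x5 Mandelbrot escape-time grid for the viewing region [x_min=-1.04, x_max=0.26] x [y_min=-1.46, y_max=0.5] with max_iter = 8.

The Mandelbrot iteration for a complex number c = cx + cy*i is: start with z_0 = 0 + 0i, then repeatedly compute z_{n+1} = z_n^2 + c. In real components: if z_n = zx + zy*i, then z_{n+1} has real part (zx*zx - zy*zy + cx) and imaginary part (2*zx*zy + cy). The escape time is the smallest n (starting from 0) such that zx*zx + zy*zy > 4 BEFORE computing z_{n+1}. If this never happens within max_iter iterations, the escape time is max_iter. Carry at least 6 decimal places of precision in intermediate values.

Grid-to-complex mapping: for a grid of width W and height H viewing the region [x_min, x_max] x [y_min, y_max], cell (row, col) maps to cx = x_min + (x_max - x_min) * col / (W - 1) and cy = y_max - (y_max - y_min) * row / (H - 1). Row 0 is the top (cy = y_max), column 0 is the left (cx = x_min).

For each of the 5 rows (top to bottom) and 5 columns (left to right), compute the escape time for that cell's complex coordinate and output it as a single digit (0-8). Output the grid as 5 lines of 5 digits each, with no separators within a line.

Answer: 57888
88888
58888
34584
22222

Derivation:
(row=0, col=0): c = -1.0400 + 0.5000i → escape time 5
(row=0, col=1): c = -0.7150 + 0.5000i → escape time 7
(row=0, col=2): c = -0.3900 + 0.5000i → escape time 8
(row=0, col=3): c = -0.0650 + 0.5000i → escape time 8
(row=0, col=4): c = 0.2600 + 0.5000i → escape time 8
(row=1, col=0): c = -1.0400 + 0.0100i → escape time 8
(row=1, col=1): c = -0.7150 + 0.0100i → escape time 8
(row=1, col=2): c = -0.3900 + 0.0100i → escape time 8
(row=1, col=3): c = -0.0650 + 0.0100i → escape time 8
(row=1, col=4): c = 0.2600 + 0.0100i → escape time 8
(row=2, col=0): c = -1.0400 + -0.4800i → escape time 5
(row=2, col=1): c = -0.7150 + -0.4800i → escape time 8
(row=2, col=2): c = -0.3900 + -0.4800i → escape time 8
(row=2, col=3): c = -0.0650 + -0.4800i → escape time 8
(row=2, col=4): c = 0.2600 + -0.4800i → escape time 8
(row=3, col=0): c = -1.0400 + -0.9700i → escape time 3
(row=3, col=1): c = -0.7150 + -0.9700i → escape time 4
(row=3, col=2): c = -0.3900 + -0.9700i → escape time 5
(row=3, col=3): c = -0.0650 + -0.9700i → escape time 8
(row=3, col=4): c = 0.2600 + -0.9700i → escape time 4
(row=4, col=0): c = -1.0400 + -1.4600i → escape time 2
(row=4, col=1): c = -0.7150 + -1.4600i → escape time 2
(row=4, col=2): c = -0.3900 + -1.4600i → escape time 2
(row=4, col=3): c = -0.0650 + -1.4600i → escape time 2
(row=4, col=4): c = 0.2600 + -1.4600i → escape time 2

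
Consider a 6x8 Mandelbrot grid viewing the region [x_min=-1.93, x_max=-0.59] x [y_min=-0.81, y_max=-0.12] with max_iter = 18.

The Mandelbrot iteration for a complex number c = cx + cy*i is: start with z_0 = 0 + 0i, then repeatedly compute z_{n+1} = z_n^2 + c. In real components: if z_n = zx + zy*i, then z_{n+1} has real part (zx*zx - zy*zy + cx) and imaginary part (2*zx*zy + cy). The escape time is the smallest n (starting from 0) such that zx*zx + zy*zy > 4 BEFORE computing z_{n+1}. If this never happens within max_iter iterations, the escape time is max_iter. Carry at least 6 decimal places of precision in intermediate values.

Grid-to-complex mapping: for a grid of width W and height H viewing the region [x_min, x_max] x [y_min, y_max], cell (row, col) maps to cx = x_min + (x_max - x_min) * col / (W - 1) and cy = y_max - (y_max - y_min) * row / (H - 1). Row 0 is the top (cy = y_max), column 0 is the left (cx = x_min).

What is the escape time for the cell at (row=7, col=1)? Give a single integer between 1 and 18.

Answer: 3

Derivation:
z_0 = 0 + 0i, c = -1.6620 + -0.8100i
Iter 1: z = -1.6620 + -0.8100i, |z|^2 = 3.4183
Iter 2: z = 0.4441 + 1.8824i, |z|^2 = 3.7408
Iter 3: z = -5.0083 + 0.8621i, |z|^2 = 25.8265
Escaped at iteration 3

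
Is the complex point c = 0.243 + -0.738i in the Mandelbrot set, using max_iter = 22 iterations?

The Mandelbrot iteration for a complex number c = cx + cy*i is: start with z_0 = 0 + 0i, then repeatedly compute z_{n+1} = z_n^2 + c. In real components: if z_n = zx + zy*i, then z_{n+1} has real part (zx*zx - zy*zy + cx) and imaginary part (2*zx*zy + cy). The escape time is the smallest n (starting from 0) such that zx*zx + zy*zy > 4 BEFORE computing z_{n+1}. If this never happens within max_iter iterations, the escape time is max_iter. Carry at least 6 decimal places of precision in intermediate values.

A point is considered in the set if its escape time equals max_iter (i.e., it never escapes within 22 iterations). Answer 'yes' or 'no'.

Answer: no

Derivation:
z_0 = 0 + 0i, c = 0.2430 + -0.7380i
Iter 1: z = 0.2430 + -0.7380i, |z|^2 = 0.6037
Iter 2: z = -0.2426 + -1.0967i, |z|^2 = 1.2615
Iter 3: z = -0.9008 + -0.2059i, |z|^2 = 0.8539
Iter 4: z = 1.0121 + -0.3670i, |z|^2 = 1.1590
Iter 5: z = 1.1326 + -1.4809i, |z|^2 = 3.4760
Iter 6: z = -0.6673 + -4.0927i, |z|^2 = 17.1953
Escaped at iteration 6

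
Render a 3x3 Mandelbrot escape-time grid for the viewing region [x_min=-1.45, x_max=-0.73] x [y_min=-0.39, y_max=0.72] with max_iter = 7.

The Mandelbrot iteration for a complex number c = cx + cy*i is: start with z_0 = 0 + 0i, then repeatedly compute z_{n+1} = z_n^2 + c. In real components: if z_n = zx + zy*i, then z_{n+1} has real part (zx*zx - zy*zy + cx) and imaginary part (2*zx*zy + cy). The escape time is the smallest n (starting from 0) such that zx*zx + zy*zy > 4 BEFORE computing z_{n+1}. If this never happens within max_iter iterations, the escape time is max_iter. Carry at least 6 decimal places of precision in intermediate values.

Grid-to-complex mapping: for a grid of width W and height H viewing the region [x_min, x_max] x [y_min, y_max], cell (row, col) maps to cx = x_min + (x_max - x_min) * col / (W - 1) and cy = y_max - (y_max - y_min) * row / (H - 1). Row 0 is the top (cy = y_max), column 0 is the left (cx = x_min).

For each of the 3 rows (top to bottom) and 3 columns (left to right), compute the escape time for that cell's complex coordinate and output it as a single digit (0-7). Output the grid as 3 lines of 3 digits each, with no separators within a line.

(row=0, col=0): c = -1.4500 + 0.7200i → escape time 3
(row=0, col=1): c = -1.0900 + 0.7200i → escape time 3
(row=0, col=2): c = -0.7300 + 0.7200i → escape time 4
(row=1, col=0): c = -1.4500 + 0.1650i → escape time 6
(row=1, col=1): c = -1.0900 + 0.1650i → escape time 7
(row=1, col=2): c = -0.7300 + 0.1650i → escape time 7
(row=2, col=0): c = -1.4500 + -0.3900i → escape time 4
(row=2, col=1): c = -1.0900 + -0.3900i → escape time 7
(row=2, col=2): c = -0.7300 + -0.3900i → escape time 7

Answer: 334
677
477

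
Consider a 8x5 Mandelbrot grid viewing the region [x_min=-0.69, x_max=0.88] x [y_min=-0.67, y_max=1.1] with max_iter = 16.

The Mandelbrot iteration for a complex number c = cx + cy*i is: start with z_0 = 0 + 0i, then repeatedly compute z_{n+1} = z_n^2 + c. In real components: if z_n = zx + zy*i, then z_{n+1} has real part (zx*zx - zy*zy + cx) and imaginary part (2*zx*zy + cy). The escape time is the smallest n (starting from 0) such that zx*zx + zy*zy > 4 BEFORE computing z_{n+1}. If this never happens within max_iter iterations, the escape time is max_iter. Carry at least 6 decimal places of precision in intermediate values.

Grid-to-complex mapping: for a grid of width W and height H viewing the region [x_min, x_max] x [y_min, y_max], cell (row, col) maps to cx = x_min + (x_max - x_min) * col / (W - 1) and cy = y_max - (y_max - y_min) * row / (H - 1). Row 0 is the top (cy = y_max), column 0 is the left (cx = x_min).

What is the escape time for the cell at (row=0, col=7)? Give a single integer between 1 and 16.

z_0 = 0 + 0i, c = 0.8800 + 1.1000i
Iter 1: z = 0.8800 + 1.1000i, |z|^2 = 1.9844
Iter 2: z = 0.4444 + 3.0360i, |z|^2 = 9.4148
Escaped at iteration 2

Answer: 2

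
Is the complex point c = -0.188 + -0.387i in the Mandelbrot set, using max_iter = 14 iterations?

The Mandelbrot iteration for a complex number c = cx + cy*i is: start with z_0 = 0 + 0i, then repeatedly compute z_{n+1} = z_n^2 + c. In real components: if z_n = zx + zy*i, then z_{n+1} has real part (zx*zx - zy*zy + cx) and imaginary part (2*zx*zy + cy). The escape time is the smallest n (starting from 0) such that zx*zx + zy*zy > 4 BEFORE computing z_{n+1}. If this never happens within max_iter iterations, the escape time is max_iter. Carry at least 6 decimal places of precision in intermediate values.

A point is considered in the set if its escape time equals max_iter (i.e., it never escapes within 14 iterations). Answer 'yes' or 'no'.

Answer: yes

Derivation:
z_0 = 0 + 0i, c = -0.1880 + -0.3870i
Iter 1: z = -0.1880 + -0.3870i, |z|^2 = 0.1851
Iter 2: z = -0.3024 + -0.2415i, |z|^2 = 0.1498
Iter 3: z = -0.1549 + -0.2409i, |z|^2 = 0.0820
Iter 4: z = -0.2221 + -0.3124i, |z|^2 = 0.1469
Iter 5: z = -0.2363 + -0.2483i, |z|^2 = 0.1175
Iter 6: z = -0.1938 + -0.2697i, |z|^2 = 0.1103
Iter 7: z = -0.2232 + -0.2825i, |z|^2 = 0.1296
Iter 8: z = -0.2180 + -0.2609i, |z|^2 = 0.1156
Iter 9: z = -0.2086 + -0.2732i, |z|^2 = 0.1182
Iter 10: z = -0.2192 + -0.2730i, |z|^2 = 0.1226
Iter 11: z = -0.2145 + -0.2673i, |z|^2 = 0.1175
Iter 12: z = -0.2135 + -0.2723i, |z|^2 = 0.1197
Iter 13: z = -0.2166 + -0.2707i, |z|^2 = 0.1202
Did not escape in 14 iterations → in set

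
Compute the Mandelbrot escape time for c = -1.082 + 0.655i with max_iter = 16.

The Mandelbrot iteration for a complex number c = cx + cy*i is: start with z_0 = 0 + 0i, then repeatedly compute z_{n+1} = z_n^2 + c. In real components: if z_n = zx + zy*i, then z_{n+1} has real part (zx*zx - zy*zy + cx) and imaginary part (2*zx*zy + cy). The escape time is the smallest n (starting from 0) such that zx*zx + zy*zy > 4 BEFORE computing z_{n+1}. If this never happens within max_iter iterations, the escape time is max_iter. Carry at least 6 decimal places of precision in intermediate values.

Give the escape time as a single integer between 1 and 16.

Answer: 4

Derivation:
z_0 = 0 + 0i, c = -1.0820 + 0.6550i
Iter 1: z = -1.0820 + 0.6550i, |z|^2 = 1.5997
Iter 2: z = -0.3403 + -0.7624i, |z|^2 = 0.6971
Iter 3: z = -1.5475 + 1.1739i, |z|^2 = 3.7727
Iter 4: z = -0.0654 + -2.9782i, |z|^2 = 8.8739
Escaped at iteration 4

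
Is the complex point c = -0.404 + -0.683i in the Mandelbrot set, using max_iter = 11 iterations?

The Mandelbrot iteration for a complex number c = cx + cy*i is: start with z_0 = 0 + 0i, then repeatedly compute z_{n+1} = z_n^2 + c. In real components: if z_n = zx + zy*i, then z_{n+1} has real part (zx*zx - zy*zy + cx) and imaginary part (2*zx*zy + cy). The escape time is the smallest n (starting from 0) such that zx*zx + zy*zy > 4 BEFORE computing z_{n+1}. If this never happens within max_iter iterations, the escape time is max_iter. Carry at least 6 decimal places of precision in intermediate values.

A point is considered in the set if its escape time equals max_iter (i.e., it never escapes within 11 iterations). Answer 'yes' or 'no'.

z_0 = 0 + 0i, c = -0.4040 + -0.6830i
Iter 1: z = -0.4040 + -0.6830i, |z|^2 = 0.6297
Iter 2: z = -0.7073 + -0.1311i, |z|^2 = 0.5174
Iter 3: z = 0.0790 + -0.4975i, |z|^2 = 0.2538
Iter 4: z = -0.6453 + -0.7616i, |z|^2 = 0.9965
Iter 5: z = -0.5677 + 0.2999i, |z|^2 = 0.4123
Iter 6: z = -0.1716 + -1.0236i, |z|^2 = 1.0771
Iter 7: z = -1.4222 + -0.3317i, |z|^2 = 2.1327
Iter 8: z = 1.5087 + 0.2604i, |z|^2 = 2.3438
Iter 9: z = 1.8042 + 0.1027i, |z|^2 = 3.2658
Iter 10: z = 2.8407 + -0.3124i, |z|^2 = 8.1669
Escaped at iteration 10

Answer: no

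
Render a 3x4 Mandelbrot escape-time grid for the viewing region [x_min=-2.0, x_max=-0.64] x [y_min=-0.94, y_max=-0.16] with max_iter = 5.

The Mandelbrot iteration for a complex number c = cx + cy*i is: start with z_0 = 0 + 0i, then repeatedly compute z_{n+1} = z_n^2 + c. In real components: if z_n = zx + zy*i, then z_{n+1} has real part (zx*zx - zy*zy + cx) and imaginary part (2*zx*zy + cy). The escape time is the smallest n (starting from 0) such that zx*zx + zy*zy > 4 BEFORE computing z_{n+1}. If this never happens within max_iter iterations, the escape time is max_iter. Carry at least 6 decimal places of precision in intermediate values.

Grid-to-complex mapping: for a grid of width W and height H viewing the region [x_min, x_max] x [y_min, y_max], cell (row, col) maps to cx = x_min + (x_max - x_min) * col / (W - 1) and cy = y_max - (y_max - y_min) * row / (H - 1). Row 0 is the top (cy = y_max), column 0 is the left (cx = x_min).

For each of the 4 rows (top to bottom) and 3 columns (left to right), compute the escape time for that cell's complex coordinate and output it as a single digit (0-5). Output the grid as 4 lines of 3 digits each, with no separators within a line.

Answer: 155
155
135
134

Derivation:
(row=0, col=0): c = -2.0000 + -0.1600i → escape time 1
(row=0, col=1): c = -1.3200 + -0.1600i → escape time 5
(row=0, col=2): c = -0.6400 + -0.1600i → escape time 5
(row=1, col=0): c = -2.0000 + -0.4200i → escape time 1
(row=1, col=1): c = -1.3200 + -0.4200i → escape time 5
(row=1, col=2): c = -0.6400 + -0.4200i → escape time 5
(row=2, col=0): c = -2.0000 + -0.6800i → escape time 1
(row=2, col=1): c = -1.3200 + -0.6800i → escape time 3
(row=2, col=2): c = -0.6400 + -0.6800i → escape time 5
(row=3, col=0): c = -2.0000 + -0.9400i → escape time 1
(row=3, col=1): c = -1.3200 + -0.9400i → escape time 3
(row=3, col=2): c = -0.6400 + -0.9400i → escape time 4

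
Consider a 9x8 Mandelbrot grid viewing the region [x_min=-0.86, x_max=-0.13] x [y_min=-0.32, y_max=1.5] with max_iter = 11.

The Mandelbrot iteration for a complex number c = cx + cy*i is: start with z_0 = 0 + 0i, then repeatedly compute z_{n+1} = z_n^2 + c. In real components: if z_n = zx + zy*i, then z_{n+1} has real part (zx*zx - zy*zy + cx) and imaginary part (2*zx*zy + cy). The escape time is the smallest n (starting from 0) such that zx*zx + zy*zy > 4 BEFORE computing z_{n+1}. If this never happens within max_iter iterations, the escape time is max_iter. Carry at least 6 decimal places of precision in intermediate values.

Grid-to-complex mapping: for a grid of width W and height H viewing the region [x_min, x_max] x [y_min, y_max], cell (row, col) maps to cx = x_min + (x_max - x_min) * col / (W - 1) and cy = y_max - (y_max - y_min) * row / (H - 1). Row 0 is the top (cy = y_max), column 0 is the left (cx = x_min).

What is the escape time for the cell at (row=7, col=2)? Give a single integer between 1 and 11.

Answer: 11

Derivation:
z_0 = 0 + 0i, c = -0.6775 + -0.3200i
Iter 1: z = -0.6775 + -0.3200i, |z|^2 = 0.5614
Iter 2: z = -0.3209 + 0.1136i, |z|^2 = 0.1159
Iter 3: z = -0.5874 + -0.3929i, |z|^2 = 0.4995
Iter 4: z = -0.4868 + 0.1416i, |z|^2 = 0.2570
Iter 5: z = -0.4606 + -0.4579i, |z|^2 = 0.4218
Iter 6: z = -0.6750 + 0.1018i, |z|^2 = 0.4660
Iter 7: z = -0.2322 + -0.4574i, |z|^2 = 0.2631
Iter 8: z = -0.8328 + -0.1076i, |z|^2 = 0.7051
Iter 9: z = 0.0045 + -0.1408i, |z|^2 = 0.0199
Iter 10: z = -0.6973 + -0.3213i, |z|^2 = 0.5895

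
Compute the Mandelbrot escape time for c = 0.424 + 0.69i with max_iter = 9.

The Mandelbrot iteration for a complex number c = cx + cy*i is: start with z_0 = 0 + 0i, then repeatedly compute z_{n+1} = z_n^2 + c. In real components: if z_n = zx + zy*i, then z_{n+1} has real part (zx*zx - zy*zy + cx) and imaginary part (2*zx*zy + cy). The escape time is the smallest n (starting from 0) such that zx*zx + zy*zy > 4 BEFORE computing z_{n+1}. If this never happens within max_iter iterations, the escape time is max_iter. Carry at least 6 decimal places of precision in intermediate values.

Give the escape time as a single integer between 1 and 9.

Answer: 5

Derivation:
z_0 = 0 + 0i, c = 0.4240 + 0.6900i
Iter 1: z = 0.4240 + 0.6900i, |z|^2 = 0.6559
Iter 2: z = 0.1277 + 1.2751i, |z|^2 = 1.6422
Iter 3: z = -1.1856 + 1.0156i, |z|^2 = 2.4372
Iter 4: z = 0.7983 + -1.7183i, |z|^2 = 3.5897
Iter 5: z = -1.8912 + -2.0533i, |z|^2 = 7.7925
Escaped at iteration 5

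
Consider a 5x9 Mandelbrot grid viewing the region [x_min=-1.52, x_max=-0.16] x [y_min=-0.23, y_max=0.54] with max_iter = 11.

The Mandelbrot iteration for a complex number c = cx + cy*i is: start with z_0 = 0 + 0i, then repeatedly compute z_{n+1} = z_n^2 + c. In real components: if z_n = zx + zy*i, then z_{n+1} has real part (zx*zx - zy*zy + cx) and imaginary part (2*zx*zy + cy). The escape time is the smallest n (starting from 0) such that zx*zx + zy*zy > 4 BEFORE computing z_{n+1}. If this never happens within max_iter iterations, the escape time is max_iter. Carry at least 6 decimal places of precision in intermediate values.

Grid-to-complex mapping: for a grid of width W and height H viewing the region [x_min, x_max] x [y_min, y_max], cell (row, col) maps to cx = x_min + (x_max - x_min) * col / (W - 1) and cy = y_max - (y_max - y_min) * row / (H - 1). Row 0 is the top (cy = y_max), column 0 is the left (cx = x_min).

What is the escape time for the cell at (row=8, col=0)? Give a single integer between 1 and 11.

z_0 = 0 + 0i, c = -1.5200 + -0.2300i
Iter 1: z = -1.5200 + -0.2300i, |z|^2 = 2.3633
Iter 2: z = 0.7375 + 0.4692i, |z|^2 = 0.7641
Iter 3: z = -1.1962 + 0.4621i, |z|^2 = 1.6445
Iter 4: z = -0.3025 + -1.3355i, |z|^2 = 1.8751
Iter 5: z = -3.2120 + 0.5780i, |z|^2 = 10.6513
Escaped at iteration 5

Answer: 5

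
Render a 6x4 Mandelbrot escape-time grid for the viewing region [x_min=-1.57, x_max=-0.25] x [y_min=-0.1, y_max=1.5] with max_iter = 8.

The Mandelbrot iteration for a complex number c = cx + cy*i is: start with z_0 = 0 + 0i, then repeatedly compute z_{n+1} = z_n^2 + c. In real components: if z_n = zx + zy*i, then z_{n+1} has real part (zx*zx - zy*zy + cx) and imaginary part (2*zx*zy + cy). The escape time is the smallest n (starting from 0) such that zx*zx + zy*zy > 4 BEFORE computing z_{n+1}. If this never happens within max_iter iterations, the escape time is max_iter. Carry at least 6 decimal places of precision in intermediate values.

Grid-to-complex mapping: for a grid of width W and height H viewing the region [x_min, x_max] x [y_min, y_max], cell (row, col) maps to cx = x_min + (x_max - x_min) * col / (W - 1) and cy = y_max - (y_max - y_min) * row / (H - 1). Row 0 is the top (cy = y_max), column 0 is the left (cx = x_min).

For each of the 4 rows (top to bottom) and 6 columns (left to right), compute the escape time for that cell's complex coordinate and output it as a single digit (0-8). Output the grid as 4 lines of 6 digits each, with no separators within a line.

(row=0, col=0): c = -1.5700 + 1.5000i → escape time 1
(row=0, col=1): c = -1.3060 + 1.5000i → escape time 2
(row=0, col=2): c = -1.0420 + 1.5000i → escape time 2
(row=0, col=3): c = -0.7780 + 1.5000i → escape time 2
(row=0, col=4): c = -0.5140 + 1.5000i → escape time 2
(row=0, col=5): c = -0.2500 + 1.5000i → escape time 2
(row=1, col=0): c = -1.5700 + 0.9667i → escape time 2
(row=1, col=1): c = -1.3060 + 0.9667i → escape time 3
(row=1, col=2): c = -1.0420 + 0.9667i → escape time 3
(row=1, col=3): c = -0.7780 + 0.9667i → escape time 3
(row=1, col=4): c = -0.5140 + 0.9667i → escape time 4
(row=1, col=5): c = -0.2500 + 0.9667i → escape time 6
(row=2, col=0): c = -1.5700 + 0.4333i → escape time 3
(row=2, col=1): c = -1.3060 + 0.4333i → escape time 6
(row=2, col=2): c = -1.0420 + 0.4333i → escape time 6
(row=2, col=3): c = -0.7780 + 0.4333i → escape time 7
(row=2, col=4): c = -0.5140 + 0.4333i → escape time 8
(row=2, col=5): c = -0.2500 + 0.4333i → escape time 8
(row=3, col=0): c = -1.5700 + -0.1000i → escape time 6
(row=3, col=1): c = -1.3060 + -0.1000i → escape time 8
(row=3, col=2): c = -1.0420 + -0.1000i → escape time 8
(row=3, col=3): c = -0.7780 + -0.1000i → escape time 8
(row=3, col=4): c = -0.5140 + -0.1000i → escape time 8
(row=3, col=5): c = -0.2500 + -0.1000i → escape time 8

Answer: 122222
233346
366788
688888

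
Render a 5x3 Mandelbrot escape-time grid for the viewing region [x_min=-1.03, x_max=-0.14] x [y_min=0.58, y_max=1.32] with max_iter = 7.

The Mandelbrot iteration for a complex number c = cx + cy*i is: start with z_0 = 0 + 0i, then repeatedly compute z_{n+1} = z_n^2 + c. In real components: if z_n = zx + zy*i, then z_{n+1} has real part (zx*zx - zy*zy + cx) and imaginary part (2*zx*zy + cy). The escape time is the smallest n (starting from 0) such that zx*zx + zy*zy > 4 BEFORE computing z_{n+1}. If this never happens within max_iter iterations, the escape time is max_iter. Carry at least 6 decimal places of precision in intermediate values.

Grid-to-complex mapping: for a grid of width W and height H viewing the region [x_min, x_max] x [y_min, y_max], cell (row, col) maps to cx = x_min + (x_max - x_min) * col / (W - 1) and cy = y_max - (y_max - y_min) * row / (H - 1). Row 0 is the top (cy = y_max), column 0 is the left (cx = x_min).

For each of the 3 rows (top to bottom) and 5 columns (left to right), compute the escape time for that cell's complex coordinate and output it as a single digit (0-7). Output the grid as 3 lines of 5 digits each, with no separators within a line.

(row=0, col=0): c = -1.0300 + 1.3200i → escape time 2
(row=0, col=1): c = -0.8075 + 1.3200i → escape time 2
(row=0, col=2): c = -0.5850 + 1.3200i → escape time 3
(row=0, col=3): c = -0.3625 + 1.3200i → escape time 2
(row=0, col=4): c = -0.1400 + 1.3200i → escape time 2
(row=1, col=0): c = -1.0300 + 0.9500i → escape time 3
(row=1, col=1): c = -0.8075 + 0.9500i → escape time 3
(row=1, col=2): c = -0.5850 + 0.9500i → escape time 4
(row=1, col=3): c = -0.3625 + 0.9500i → escape time 5
(row=1, col=4): c = -0.1400 + 0.9500i → escape time 7
(row=2, col=0): c = -1.0300 + 0.5800i → escape time 5
(row=2, col=1): c = -0.8075 + 0.5800i → escape time 5
(row=2, col=2): c = -0.5850 + 0.5800i → escape time 7
(row=2, col=3): c = -0.3625 + 0.5800i → escape time 7
(row=2, col=4): c = -0.1400 + 0.5800i → escape time 7

Answer: 22322
33457
55777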